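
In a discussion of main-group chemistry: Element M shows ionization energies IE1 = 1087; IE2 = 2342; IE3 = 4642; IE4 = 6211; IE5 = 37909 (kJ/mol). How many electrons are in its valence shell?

4

Look for the largest jump between consecutive ionization energies: IE5/IE4 ≈ 6.1, far larger than any earlier ratio.
That jump marks the point where a core electron is being removed. So the atom has 4 valence electrons.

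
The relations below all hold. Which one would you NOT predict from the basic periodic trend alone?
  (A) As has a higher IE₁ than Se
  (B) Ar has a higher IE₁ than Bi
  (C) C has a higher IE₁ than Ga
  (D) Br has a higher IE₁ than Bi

The general trend: IE₁ increases across a period and decreases down a group.
(A) As (period 4, group 15) vs Se (period 4, group 16): the stated order contradicts the simple trend.
(B) Ar (period 3, group 18) vs Bi (period 6, group 15): the stated order agrees with the simple trend.
(C) C (period 2, group 14) vs Ga (period 4, group 13): the stated order agrees with the simple trend.
(D) Br (period 4, group 17) vs Bi (period 6, group 15): the stated order agrees with the simple trend.
The exception is (A): Se (4p⁴) ionizes more easily than half-filled As (4p³).

(A)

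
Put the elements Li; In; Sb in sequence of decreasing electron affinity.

Li is in period 2, group 1; In is in period 5, group 13; Sb is in period 5, group 15.
Electron affinity generally becomes more exothermic across a period toward the halogens and less exothermic down a group.
Neither a single period nor a single group — weigh both effects.
Li > In: the two effects oppose for this pair; the down-group effect wins (60 vs 29 kJ/mol).
Sb > Li: the two effects oppose for this pair; the across-period effect wins (103 vs 60 kJ/mol).
Tabulated electron affinity (kJ/mol): Li 60, In 29, Sb 103.
So from highest to lowest: Sb > Li > In.

Sb, Li, In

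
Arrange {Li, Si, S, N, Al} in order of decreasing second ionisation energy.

Consider each +1 ion: Li⁺ is the bare [He] core; Si⁺ still has 3 valence electrons; S⁺ still has 5 valence electrons; N⁺ still has 4 valence electrons; Al⁺ still has 2 valence electrons.
Core electrons are held far more tightly than valence electrons, so Li tops the IE_2 order.
Valence configurations: Si⁺ [Ne]3s²3p¹, S⁺ [Ne]3s²3p³, N⁺ [He]2s²2p², Al⁺ [Ne]3s².
Si⁺ loses a lone 3p electron whereas Al⁺ must break into a filled 3s² pair, so IE_2(Al) > IE_2(Si) even though Si has the higher nuclear charge.
Approximate IE_2 values (kJ/mol): Li 7298, Si 1577, S 2252, N 2856, Al 1817.
Putting it together, IE_2: Si < Al < S < N < Li.

Li > N > S > Al > Si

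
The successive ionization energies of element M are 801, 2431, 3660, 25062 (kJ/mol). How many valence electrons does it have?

3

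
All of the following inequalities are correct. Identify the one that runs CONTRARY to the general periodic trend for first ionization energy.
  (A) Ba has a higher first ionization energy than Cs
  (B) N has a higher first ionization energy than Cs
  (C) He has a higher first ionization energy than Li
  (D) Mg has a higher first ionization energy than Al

The general trend: first ionization energy increases across a period and decreases down a group.
(A) Ba (period 6, group 2) vs Cs (period 6, group 1): the stated order agrees with the simple trend.
(B) N (period 2, group 15) vs Cs (period 6, group 1): the stated order agrees with the simple trend.
(C) He (period 1, group 18) vs Li (period 2, group 1): the stated order agrees with the simple trend.
(D) Mg (period 3, group 2) vs Al (period 3, group 13): the stated order contradicts the simple trend.
The exception is (D): Al's single 3p electron is easier to remove than one from Mg's filled 3s².

(D)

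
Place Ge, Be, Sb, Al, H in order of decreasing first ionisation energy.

H is in period 1, group 1; Be is in period 2, group 2; Al is in period 3, group 13; Ge is in period 4, group 14; Sb is in period 5, group 15.
IE₁ increases left→right with effective nuclear charge and decreases top→bottom as the valence shell moves farther out.
A diagonal step moves right (one effect) and down (the opposite effect) at once.
Ge > Al: the two effects oppose for this pair; the across-period effect wins (762 vs 578 kJ/mol).
Sb > Ge: period and group pull opposite ways; the across-period shift dominates (831 vs 762 kJ/mol).
Be > Sb: period and group pull opposite ways; the down-group shift dominates (900 vs 831 kJ/mol).
H > Be: the two effects oppose for this pair; the down-group effect wins (1312 vs 900 kJ/mol).
Tabulated first ionization energy (kJ/mol): H 1312, Be 900, Al 578, Ge 762, Sb 831.
So from highest to lowest: H > Be > Sb > Ge > Al.

H, Be, Sb, Ge, Al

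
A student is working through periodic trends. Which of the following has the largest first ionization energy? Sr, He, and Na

He

He is in period 1, group 18; Na is in period 3, group 1; Sr is in period 5, group 2.
First ionization energy rises across a period (greater Z_eff holds electrons more tightly) and falls down a group (valence electrons are farther from the nucleus).
Neither a single period nor a single group — weigh both effects.
Sr > Na: period and group pull opposite ways; the across-period shift dominates (550 vs 496 kJ/mol).
He > Sr: both effects reinforce here, so He is clearly the higher of the two.
For reference (kJ/mol): He 2372, Na 496, Sr 550.
The largest first ionization energy among these belongs to He.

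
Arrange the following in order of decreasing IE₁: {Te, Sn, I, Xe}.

First ionization energy rises across a period (greater Z_eff holds electrons more tightly) and falls down a group (valence electrons are farther from the nucleus).
All lie in period 5, so first ionization energy increases left to right.
So from highest to lowest: Xe > I > Te > Sn.

Xe > I > Te > Sn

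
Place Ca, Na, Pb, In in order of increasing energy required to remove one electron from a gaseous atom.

Na < In < Ca < Pb

Na is in period 3, group 1; Ca is in period 4, group 2; In is in period 5, group 13; Pb is in period 6, group 14.
Across a period the outer electron is held more tightly (higher IE₁); down a group it sits in a higher shell, more shielded, and comes off more easily.
These sit on a diagonal, where the across-period and down-group effects partly cancel.
In > Na: the two effects oppose for this pair; the across-period effect wins (558 vs 496 kJ/mol).
Ca > In: period and group pull opposite ways; the down-group shift dominates (590 vs 558 kJ/mol).
Pb > Ca: the two effects oppose for this pair; the across-period effect wins (716 vs 590 kJ/mol).
Approximate values (kJ/mol): Na 496, Ca 590, In 558, Pb 716.
So from lowest to highest: Na < In < Ca < Pb.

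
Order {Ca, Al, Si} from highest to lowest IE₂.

Al, Si, Ca

The second ionization energy removes an electron from the +1 ion. For each element: Ca⁺ still has 1 valence electron; Al⁺ still has 2 valence electrons; Si⁺ still has 3 valence electrons.
All are still removing valence electrons, so compare the +1 ions as you would atoms: IE_2 generally rises across a period (higher Z_eff) and falls down a group (larger shell), subject to the usual subshell exceptions.
Valence configurations: Ca⁺ [Ar]4s¹, Al⁺ [Ne]3s², Si⁺ [Ne]3s²3p¹.
Si⁺ loses a lone 3p electron whereas Al⁺ must break into a filled 3s² pair, so IE_2(Al) > IE_2(Si) even though Si has the higher nuclear charge.
Tabulated IE_2 (kJ/mol): Ca 1145, Al 1817, Si 1577.
Putting it together, IE_2: Ca < Si < Al.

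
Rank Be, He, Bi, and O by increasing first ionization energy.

IE₁ increases left→right with effective nuclear charge and decreases top→bottom as the valence shell moves farther out.
These span different periods and groups, so the two trends combine.
Be > Bi: the two effects oppose for this pair; the down-group effect wins (900 vs 703 kJ/mol).
O > Be: O lies to the right of Be in period 2, so the across-period effect alone puts O higher.
He > O: both effects reinforce here, so He is clearly the higher of the two.
Approximate values (kJ/mol): He 2372, Be 900, O 1314, Bi 703.
So from lowest to highest: Bi < Be < O < He.

Bi < Be < O < He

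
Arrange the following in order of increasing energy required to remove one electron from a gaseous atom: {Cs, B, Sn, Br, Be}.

Cs < Sn < B < Be < Br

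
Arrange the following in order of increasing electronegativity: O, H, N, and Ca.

Ca < H < N < O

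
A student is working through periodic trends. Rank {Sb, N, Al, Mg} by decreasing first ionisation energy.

N > Sb > Mg > Al

N is in period 2, group 15; Mg is in period 3, group 2; Al is in period 3, group 13; Sb is in period 5, group 15.
Across a period the outer electron is held more tightly (higher IE₁); down a group it sits in a higher shell, more shielded, and comes off more easily.
These span different periods and groups, so the two trends combine.
Mg > Al: this pair runs against the simple trend — see the exception note.
Sb > Mg: period and group pull opposite ways; the across-period shift dominates (831 vs 738 kJ/mol).
N > Sb: N sits above Sb in group 15, so the down-group effect alone puts N higher.
Note the exception: Mg has a higher first ionization energy than Al, contrary to the simple trend — Al's single 3p electron is easier to remove than one from Mg's filled 3s².
Tabulated first ionization energy (kJ/mol): N 1402, Mg 738, Al 578, Sb 831.
So from highest to lowest: N > Sb > Mg > Al.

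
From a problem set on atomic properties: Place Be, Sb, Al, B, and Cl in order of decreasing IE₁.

First ionization energy rises across a period (greater Z_eff holds electrons more tightly) and falls down a group (valence electrons are farther from the nucleus).
Neither a single period nor a single group — weigh both effects.
B > Al: B sits above Al in group 13, so the down-group effect alone puts B higher.
Sb > B: the two effects oppose for this pair; the across-period effect wins (831 vs 801 kJ/mol).
Be > Sb: the two effects oppose for this pair; the down-group effect wins (900 vs 831 kJ/mol).
Cl > Be: period and group pull opposite ways; the across-period shift dominates (1251 vs 900 kJ/mol).
Note the exception: Be has a higher first ionization energy than B, contrary to the simple trend — removing B's lone 2p electron is easier than breaking Be's filled 2s².
Approximate values (kJ/mol): Be 900, B 801, Al 578, Cl 1251, Sb 831.
So from highest to lowest: Cl > Be > Sb > B > Al.

Cl, Be, Sb, B, Al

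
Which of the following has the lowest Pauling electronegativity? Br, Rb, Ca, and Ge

Ca is in period 4, group 2; Ge is in period 4, group 14; Br is in period 4, group 17; Rb is in period 5, group 1.
Smaller atoms with higher effective nuclear charge are more electronegative.
Neither a single period nor a single group — weigh both effects.
Ca > Rb: both effects reinforce here, so Ca is clearly the higher of the two.
Ge > Ca: Ge lies to the right of Ca in period 4, so the across-period effect alone puts Ge higher.
Br > Ge: Br lies to the right of Ge in period 4, so the across-period effect alone puts Br higher.
Tabulated electronegativity (Pauling): Ca 1.00, Ge 2.01, Br 2.96, Rb 0.82.
The lowest Pauling electronegativity among these belongs to Rb.

Rb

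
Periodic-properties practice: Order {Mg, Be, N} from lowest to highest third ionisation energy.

After 2 electrons have been removed, what remains? Mg²⁺ is the bare [Ne] core; Be²⁺ is the bare [He] core; N²⁺ still has 3 valence electrons.
Pulling an electron out of a noble-gas core costs far more than removing a remaining valence electron, so Mg and Be sit at the high end of IE_3.
The numbers (kJ/mol): Mg 7733, Be 14849, N 4578.
So the third ionization energies run N < Mg < Be.

N < Mg < Be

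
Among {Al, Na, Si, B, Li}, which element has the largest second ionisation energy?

Li

Consider each +1 ion: Al⁺ still has 2 valence electrons; Na⁺ is the bare [Ne] core; Si⁺ still has 3 valence electrons; B⁺ still has 2 valence electrons; Li⁺ is the bare [He] core.
Breaking into a closed-shell core is much more expensive than removing a leftover valence electron — Na and Li have the largest IE_2 here.
Valence configurations: Al⁺ [Ne]3s², Si⁺ [Ne]3s²3p¹, B⁺ [He]2s².
Si⁺ loses a lone 3p electron whereas Al⁺ must break into a filled 3s² pair, so IE_2(Al) > IE_2(Si) even though Si has the higher nuclear charge.
Tabulated IE_2 (kJ/mol): Al 1817, Na 4562, Si 1577, B 2427, Li 7298.
Hence IE_2: Si < Al < B < Na < Li.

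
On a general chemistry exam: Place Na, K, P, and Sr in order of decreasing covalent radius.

Radius decreases left→right (rising Z_eff, same n) and increases top→bottom (higher n).
These span different periods and groups, so the two trends combine.
Na > P: Na lies to the left of P in period 3, so the across-period effect alone puts Na larger.
Sr > Na: the two effects oppose for this pair; the down-group effect wins (185 vs 155 pm).
K > Sr: the two effects oppose for this pair; the across-period effect wins (196 vs 185 pm).
For reference (pm): Na 155, P 111, K 196, Sr 185.
So from largest to smallest: K > Sr > Na > P.

K > Sr > Na > P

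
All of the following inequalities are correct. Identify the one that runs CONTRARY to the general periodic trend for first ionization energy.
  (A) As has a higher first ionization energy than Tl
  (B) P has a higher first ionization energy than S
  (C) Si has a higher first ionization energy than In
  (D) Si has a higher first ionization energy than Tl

(B)

The general trend: first ionization energy increases across a period and decreases down a group.
(A) As (period 4, group 15) vs Tl (period 6, group 13): the stated order agrees with the simple trend.
(B) P (period 3, group 15) vs S (period 3, group 16): the stated order contradicts the simple trend.
(C) Si (period 3, group 14) vs In (period 5, group 13): the stated order agrees with the simple trend.
(D) Si (period 3, group 14) vs Tl (period 6, group 13): the stated order agrees with the simple trend.
The exception is (B): S (3p⁴) ionizes more easily than half-filled P (3p³) because the paired 3p electron in S is pushed out by e⁻–e⁻ repulsion.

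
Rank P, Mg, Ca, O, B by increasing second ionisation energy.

Consider each +1 ion: P⁺ still has 4 valence electrons; Mg⁺ still has 1 valence electron; Ca⁺ still has 1 valence electron; O⁺ still has 5 valence electrons; B⁺ still has 2 valence electrons.
All are still removing valence electrons, so compare the +1 ions as you would atoms: IE_2 generally rises across a period (higher Z_eff) and falls down a group (larger shell), subject to the usual subshell exceptions.
Valence configurations: P⁺ [Ne]3s²3p², Mg⁺ [Ne]3s¹, Ca⁺ [Ar]4s¹, O⁺ [He]2s²2p³, B⁺ [He]2s².
The numbers (kJ/mol): P 1907, Mg 1451, Ca 1145, O 3388, B 2427.
So the second ionization energies run Ca < Mg < P < B < O.

Ca < Mg < P < B < O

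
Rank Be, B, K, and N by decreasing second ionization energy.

IE_2 is the cost of taking one more electron from the +1 cation: Be⁺ still has 1 valence electron; B⁺ still has 2 valence electrons; K⁺ is the bare [Ar] core; N⁺ still has 4 valence electrons.
Core electrons are held far more tightly than valence electrons, so K tops the IE_2 order.
Valence configurations: Be⁺ [He]2s¹, B⁺ [He]2s², N⁺ [He]2s²2p².
Tabulated IE_2 (kJ/mol): Be 1757, B 2427, K 3052, N 2856.
So the second ionization energies run Be < B < N < K.

K > N > B > Be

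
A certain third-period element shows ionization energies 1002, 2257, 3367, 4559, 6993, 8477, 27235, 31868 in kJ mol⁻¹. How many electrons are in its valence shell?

Look for the largest jump between consecutive ionization energies: IE7/IE6 ≈ 3.2, far larger than any earlier ratio.
That jump marks the point where a core electron is being removed. So the atom has 6 valence electrons.

6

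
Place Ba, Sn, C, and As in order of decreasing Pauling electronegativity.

C is in period 2, group 14; As is in period 4, group 15; Sn is in period 5, group 14; Ba is in period 6, group 2.
Electronegativity increases across a period and decreases down a group, tracking effective nuclear charge and atomic size.
These span different periods and groups, so the two trends combine.
Sn > Ba: both effects reinforce here, so Sn is clearly the higher of the two.
As > Sn: relative to Sn, both the across-period and down-group shifts push As's electronegativity up.
C > As: period and group pull opposite ways; the down-group shift dominates (2.55 vs 2.18).
For reference (Pauling): C 2.55, As 2.18, Sn 1.96, Ba 0.89.
So from highest to lowest: C > As > Sn > Ba.

C > As > Sn > Ba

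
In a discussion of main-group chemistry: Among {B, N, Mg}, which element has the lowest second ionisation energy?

Consider each +1 ion: B⁺ still has 2 valence electrons; N⁺ still has 4 valence electrons; Mg⁺ still has 1 valence electron.
All are still removing valence electrons, so compare the +1 ions as you would atoms: IE_2 generally rises across a period (higher Z_eff) and falls down a group (larger shell), subject to the usual subshell exceptions.
Valence configurations: B⁺ [He]2s², N⁺ [He]2s²2p², Mg⁺ [Ne]3s¹.
The numbers (kJ/mol): B 2427, N 2856, Mg 1451.
Overall IE_2 order: Mg < B < N.

Mg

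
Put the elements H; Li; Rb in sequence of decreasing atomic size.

Rb > Li > H

H is in period 1, group 1; Li is in period 2, group 1; Rb is in period 5, group 1.
Radius decreases left→right (rising Z_eff, same n) and increases top→bottom (higher n).
All are in group 1, so atomic radius increases down the group.
So from largest to smallest: Rb > Li > H.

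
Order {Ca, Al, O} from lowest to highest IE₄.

Ca < O < Al

After 3 electrons have been removed, what remains? Ca³⁺ is already 1 electron into the core; Al³⁺ is the bare [Ne] core; O³⁺ still has 3 valence electrons.
Usually core removal costs more than valence removal, but here the competition is close: a tightly held n=2 valence electron can cost more to remove than an n=3 core electron, so the actual values have to decide it.
Approximate IE_4 values (kJ/mol): Ca 6491, Al 11577, O 7469.
So the fourth ionization energies run Ca < O < Al.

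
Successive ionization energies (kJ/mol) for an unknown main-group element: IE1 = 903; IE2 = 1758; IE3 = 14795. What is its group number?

Group 2

Look for the largest jump between consecutive ionization energies: IE3/IE2 ≈ 8.4, far larger than any earlier ratio.
That jump marks the point where a core electron is being removed. So the atom has 2 valence electrons.
A main-group element with 2 valence electrons is in group 2.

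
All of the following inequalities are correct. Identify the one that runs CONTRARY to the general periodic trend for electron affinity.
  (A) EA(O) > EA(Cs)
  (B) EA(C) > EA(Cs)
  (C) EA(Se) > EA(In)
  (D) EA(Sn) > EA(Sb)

(D)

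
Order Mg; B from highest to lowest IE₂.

B, Mg

Consider each +1 ion: Mg⁺ still has 1 valence electron; B⁺ still has 2 valence electrons.
All are still removing valence electrons, so compare the +1 ions as you would atoms: IE_2 generally rises across a period (higher Z_eff) and falls down a group (larger shell), subject to the usual subshell exceptions.
Valence configurations: Mg⁺ [Ne]3s¹, B⁺ [He]2s².
Tabulated IE_2 (kJ/mol): Mg 1451, B 2427.
Hence IE_2: Mg < B.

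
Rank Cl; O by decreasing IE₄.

O > Cl

The fourth ionization energy removes an electron from the +3 ion. For each element: Cl³⁺ still has 4 valence electrons; O³⁺ still has 3 valence electrons.
All are still removing valence electrons, so compare the +3 ions as you would atoms: IE_4 generally rises across a period (higher Z_eff) and falls down a group (larger shell), subject to the usual subshell exceptions.
Valence configurations: Cl³⁺ [Ne]3s²3p², O³⁺ [He]2s²2p¹.
Tabulated IE_4 (kJ/mol): Cl 5159, O 7469.
So the fourth ionization energies run Cl < O.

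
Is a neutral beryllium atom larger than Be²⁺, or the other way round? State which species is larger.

Be

Forming Be²⁺ removes 2 electrons from Be. Fewer electrons for the same nuclear charge means less shielding and a higher Z_eff on the remaining electrons, and for main-group metals the entire outer shell is lost.
A cation is smaller than its parent atom: Be²⁺ < Be.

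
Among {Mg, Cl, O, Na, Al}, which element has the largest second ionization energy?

The second ionization energy removes an electron from the +1 ion. For each element: Mg⁺ still has 1 valence electron; Cl⁺ still has 6 valence electrons; O⁺ still has 5 valence electrons; Na⁺ is the bare [Ne] core; Al⁺ still has 2 valence electrons.
Breaking into a closed-shell core is much more expensive than removing a leftover valence electron — Na has the largest IE_2 here.
Valence configurations: Mg⁺ [Ne]3s¹, Cl⁺ [Ne]3s²3p⁴, O⁺ [He]2s²2p³, Al⁺ [Ne]3s².
Approximate IE_2 values (kJ/mol): Mg 1451, Cl 2298, O 3388, Na 4562, Al 1817.
Putting it together, IE_2: Mg < Al < Cl < O < Na.

Na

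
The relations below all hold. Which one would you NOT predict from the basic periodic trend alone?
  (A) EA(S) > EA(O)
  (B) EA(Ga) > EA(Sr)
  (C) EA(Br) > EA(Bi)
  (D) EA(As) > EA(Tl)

The general trend: electron affinity increases across a period and decreases down a group.
(A) S (period 3, group 16) vs O (period 2, group 16): the stated order contradicts the simple trend.
(B) Ga (period 4, group 13) vs Sr (period 5, group 2): the stated order agrees with the simple trend.
(C) Br (period 4, group 17) vs Bi (period 6, group 15): the stated order agrees with the simple trend.
(D) As (period 4, group 15) vs Tl (period 6, group 13): the stated order agrees with the simple trend.
The exception is (A): the compact 2p subshell of O repels the added electron more than S's larger 3p does.

(A)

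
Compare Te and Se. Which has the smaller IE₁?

Te

Se is in period 4, group 16; Te is in period 5, group 16.
First ionization energy rises across a period (greater Z_eff holds electrons more tightly) and falls down a group (valence electrons are farther from the nucleus).
All are in group 16, so first ionization energy increases up the group.
So Te has the smaller IE₁ (Te < Se).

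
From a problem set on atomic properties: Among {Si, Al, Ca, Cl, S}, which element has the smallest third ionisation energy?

Al

After 2 electrons have been removed, what remains? Si²⁺ still has 2 valence electrons; Al²⁺ still has 1 valence electron; Ca²⁺ is the bare [Ar] core; Cl²⁺ still has 5 valence electrons; S²⁺ still has 4 valence electrons.
Core electrons are held far more tightly than valence electrons, so Ca tops the IE_3 order.
Valence configurations: Si²⁺ [Ne]3s², Al²⁺ [Ne]3s¹, Cl²⁺ [Ne]3s²3p³, S²⁺ [Ne]3s²3p².
Approximate IE_3 values (kJ/mol): Si 3232, Al 2745, Ca 4912, Cl 3822, S 3357.
Overall IE_3 order: Al < Si < S < Cl < Ca.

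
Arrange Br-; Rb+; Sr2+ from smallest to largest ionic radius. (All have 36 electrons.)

Sr2+ < Rb+ < Br-

All of these have 36 electrons, so size is governed by nuclear charge alone: the more protons, the stronger the pull on the same electron cloud, and the smaller the ion.
Nuclear charges: Sr2+ (Z=38), Rb+ (Z=37), Br- (Z=35).
Smallest to largest: Sr2+ < Rb+ < Br-.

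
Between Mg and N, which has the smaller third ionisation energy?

N

Consider each +2 ion: Mg²⁺ is the bare [Ne] core; N²⁺ still has 3 valence electrons.
Pulling an electron out of a noble-gas core costs far more than removing a remaining valence electron, so Mg sits at the high end of IE_3.
The numbers (kJ/mol): Mg 7733, N 4578.
So the third ionization energies run N < Mg.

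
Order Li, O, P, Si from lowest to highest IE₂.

Si, P, O, Li

Consider each +1 ion: Li⁺ is the bare [He] core; O⁺ still has 5 valence electrons; P⁺ still has 4 valence electrons; Si⁺ still has 3 valence electrons.
Core electrons are held far more tightly than valence electrons, so Li tops the IE_2 order.
Valence configurations: O⁺ [He]2s²2p³, P⁺ [Ne]3s²3p², Si⁺ [Ne]3s²3p¹.
Approximate IE_2 values (kJ/mol): Li 7298, O 3388, P 1907, Si 1577.
So the second ionization energies run Si < P < O < Li.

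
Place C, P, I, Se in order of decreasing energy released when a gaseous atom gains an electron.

I, Se, C, P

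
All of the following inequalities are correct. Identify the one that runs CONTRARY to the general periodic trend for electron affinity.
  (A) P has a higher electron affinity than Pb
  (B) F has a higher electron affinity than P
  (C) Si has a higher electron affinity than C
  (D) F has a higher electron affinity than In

(C)

The general trend: electron affinity increases across a period and decreases down a group.
(A) P (period 3, group 15) vs Pb (period 6, group 14): the stated order agrees with the simple trend.
(B) F (period 2, group 17) vs P (period 3, group 15): the stated order agrees with the simple trend.
(C) Si (period 3, group 14) vs C (period 2, group 14): the stated order contradicts the simple trend.
(D) F (period 2, group 17) vs In (period 5, group 13): the stated order agrees with the simple trend.
The exception is (C): Si's larger, more diffuse 3p orbitals accept an added electron slightly more readily than C's compact 2p.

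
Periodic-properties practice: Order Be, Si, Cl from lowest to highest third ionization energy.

Si < Cl < Be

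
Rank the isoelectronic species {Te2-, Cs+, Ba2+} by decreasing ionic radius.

All of these have 54 electrons, so size is governed by nuclear charge alone: the more protons, the stronger the pull on the same electron cloud, and the smaller the ion.
Nuclear charges: Ba2+ (Z=56), Cs+ (Z=55), Te2- (Z=52).
Largest to smallest: Te2- > Cs+ > Ba2+.

Te2-, Cs+, Ba2+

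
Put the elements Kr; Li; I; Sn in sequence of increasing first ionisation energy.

Li is in period 2, group 1; Kr is in period 4, group 18; Sn is in period 5, group 14; I is in period 5, group 17.
Across a period the outer electron is held more tightly (higher IE₁); down a group it sits in a higher shell, more shielded, and comes off more easily.
Neither a single period nor a single group — weigh both effects.
Sn > Li: period and group pull opposite ways; the across-period shift dominates (709 vs 520 kJ/mol).
I > Sn: I lies to the right of Sn in period 5, so the across-period effect alone puts I higher.
Kr > I: relative to I, both the across-period and down-group shifts push Kr's first ionization energy up.
For reference (kJ/mol): Li 520, Kr 1351, Sn 709, I 1008.
So from lowest to highest: Li < Sn < I < Kr.

Li < Sn < I < Kr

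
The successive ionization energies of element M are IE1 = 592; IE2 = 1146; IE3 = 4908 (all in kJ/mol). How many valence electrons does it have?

Look for the largest jump between consecutive ionization energies: IE3/IE2 ≈ 4.3, far larger than any earlier ratio.
That jump marks the point where a core electron is being removed. So the atom has 2 valence electrons.

2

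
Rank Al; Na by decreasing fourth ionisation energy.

Al > Na

Consider each +3 ion: Al³⁺ is the bare [Ne] core; Na³⁺ is already 2 electrons into the core.
All of these are removing an electron from a noble-gas core or deeper; the smaller core (lower principal quantum number) is held far more tightly, and within a period the higher nuclear charge binds the same core more tightly.
Approximate IE_4 values (kJ/mol): Al 11577, Na 9543.
Hence IE_4: Na < Al.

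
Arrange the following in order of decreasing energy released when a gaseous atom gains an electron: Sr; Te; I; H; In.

I > Te > H > In > Sr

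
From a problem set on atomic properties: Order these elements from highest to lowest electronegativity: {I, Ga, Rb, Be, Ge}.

I, Ge, Ga, Be, Rb

Electronegativity increases across a period and decreases down a group, tracking effective nuclear charge and atomic size.
Here both period and group differ, so the two effects have to be weighed against each other.
Be > Rb: both effects reinforce here, so Be is clearly the higher of the two.
Ga > Be: the two effects oppose for this pair; the across-period effect wins (1.81 vs 1.57).
Ge > Ga: both are in period 4; the period trend gives Ge the larger value.
I > Ge: the two effects oppose for this pair; the across-period effect wins (2.66 vs 2.01).
Approximate values (Pauling): Be 1.57, Ga 1.81, Ge 2.01, Rb 0.82, I 2.66.
So from highest to lowest: I > Ge > Ga > Be > Rb.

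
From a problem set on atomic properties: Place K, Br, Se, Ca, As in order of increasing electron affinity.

K is in period 4, group 1; Ca is in period 4, group 2; As is in period 4, group 15; Se is in period 4, group 16; Br is in period 4, group 17.
EA tends to increase across a period and decrease down a group, though the pattern is less regular than for IE or radius.
All lie in period 4; the across-period trend (electron affinity increases left to right) applies, with the exception below.
Note the exception: K has a higher electron affinity than Ca, contrary to the simple trend — adding an electron to Ca (ns²) has to open a new, higher-energy np subshell, which is unfavourable.
Approximate values (kJ/mol): K 48, Ca 2, As 78, Se 195, Br 325.
So from lowest to highest: Ca < K < As < Se < Br.

Ca, K, As, Se, Br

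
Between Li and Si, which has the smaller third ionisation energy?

Si

After 2 electrons have been removed, what remains? Li²⁺ is already 1 electron into the core; Si²⁺ still has 2 valence electrons.
Pulling an electron out of a noble-gas core costs far more than removing a remaining valence electron, so Li sits at the high end of IE_3.
Tabulated IE_3 (kJ/mol): Li 11815, Si 3232.
Hence IE_3: Si < Li.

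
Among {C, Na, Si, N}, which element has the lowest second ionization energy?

Si

After 1 electron has been removed, what remains? C⁺ still has 3 valence electrons; Na⁺ is the bare [Ne] core; Si⁺ still has 3 valence electrons; N⁺ still has 4 valence electrons.
Pulling an electron out of a noble-gas core costs far more than removing a remaining valence electron, so Na sits at the high end of IE_2.
Valence configurations: C⁺ [He]2s²2p¹, Si⁺ [Ne]3s²3p¹, N⁺ [He]2s²2p².
The numbers (kJ/mol): C 2353, Na 4562, Si 1577, N 2856.
Putting it together, IE_2: Si < C < N < Na.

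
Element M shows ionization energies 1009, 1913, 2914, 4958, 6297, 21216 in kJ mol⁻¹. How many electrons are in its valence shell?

Look for the largest jump between consecutive ionization energies: IE6/IE5 ≈ 3.4, far larger than any earlier ratio.
That jump marks the point where a core electron is being removed. So the atom has 5 valence electrons.

5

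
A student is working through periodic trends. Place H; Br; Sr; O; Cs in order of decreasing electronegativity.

O > Br > H > Sr > Cs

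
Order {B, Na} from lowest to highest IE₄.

Consider each +3 ion: B³⁺ is the bare [He] core; Na³⁺ is already 2 electrons into the core.
All of these are removing an electron from a noble-gas core or deeper; the smaller core (lower principal quantum number) is held far more tightly, and within a period the higher nuclear charge binds the same core more tightly.
The numbers (kJ/mol): B 25026, Na 9543.
Hence IE_4: Na < B.

Na, B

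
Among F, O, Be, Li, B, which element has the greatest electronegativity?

Li is in period 2, group 1; Be is in period 2, group 2; B is in period 2, group 13; O is in period 2, group 16; F is in period 2, group 17.
Atoms toward the upper right of the periodic table pull bonding electrons most strongly.
All lie in period 2, so electronegativity increases left to right.
The greatest electronegativity among these belongs to F.

F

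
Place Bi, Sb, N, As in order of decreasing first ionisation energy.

N > As > Sb > Bi

N is in period 2, group 15; As is in period 4, group 15; Sb is in period 5, group 15; Bi is in period 6, group 15.
Removing the outermost electron gets harder across a period and easier down a group.
All are in group 15, so first ionization energy increases up the group.
So from highest to lowest: N > As > Sb > Bi.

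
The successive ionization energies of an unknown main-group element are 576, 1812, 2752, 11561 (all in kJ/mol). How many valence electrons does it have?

3

Look for the largest jump between consecutive ionization energies: IE4/IE3 ≈ 4.2, far larger than any earlier ratio.
That jump marks the point where a core electron is being removed. So the atom has 3 valence electrons.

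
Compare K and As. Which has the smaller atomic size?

K is in period 4, group 1; As is in period 4, group 15.
Across a period the added protons contract the valence shell; down a group each new principal shell makes the atom larger.
All lie in period 4, so atomic radius increases right to left.
So As has the smaller atomic size (As < K).

As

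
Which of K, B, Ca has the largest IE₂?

K

Consider each +1 ion: K⁺ is the bare [Ar] core; B⁺ still has 2 valence electrons; Ca⁺ still has 1 valence electron.
Pulling an electron out of a noble-gas core costs far more than removing a remaining valence electron, so K sits at the high end of IE_2.
Valence configurations: B⁺ [He]2s², Ca⁺ [Ar]4s¹.
Tabulated IE_2 (kJ/mol): K 3052, B 2427, Ca 1145.
Putting it together, IE_2: Ca < B < K.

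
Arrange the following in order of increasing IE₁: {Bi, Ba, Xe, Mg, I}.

Ba, Bi, Mg, I, Xe

Mg is in period 3, group 2; I is in period 5, group 17; Xe is in period 5, group 18; Ba is in period 6, group 2; Bi is in period 6, group 15.
Across a period the outer electron is held more tightly (higher IE₁); down a group it sits in a higher shell, more shielded, and comes off more easily.
Here both period and group differ, so the two effects have to be weighed against each other.
Bi > Ba: Bi lies to the right of Ba in period 6, so the across-period effect alone puts Bi higher.
Mg > Bi: period and group pull opposite ways; the down-group shift dominates (738 vs 703 kJ/mol).
I > Mg: the two effects oppose for this pair; the across-period effect wins (1008 vs 738 kJ/mol).
Xe > I: both are in period 5; the period trend gives Xe the larger value.
For reference (kJ/mol): Mg 738, I 1008, Xe 1170, Ba 503, Bi 703.
So from lowest to highest: Ba < Bi < Mg < I < Xe.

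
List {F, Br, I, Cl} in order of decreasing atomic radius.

I > Br > Cl > F

F is in period 2, group 17; Cl is in period 3, group 17; Br is in period 4, group 17; I is in period 5, group 17.
Atomic radius shrinks across a period as nuclear charge pulls the same shell inward, and grows down a group as new shells are added.
All are in group 17, so atomic radius increases down the group.
So from largest to smallest: I > Br > Cl > F.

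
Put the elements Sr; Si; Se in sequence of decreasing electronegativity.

Si is in period 3, group 14; Se is in period 4, group 16; Sr is in period 5, group 2.
Atoms toward the upper right of the periodic table pull bonding electrons most strongly.
Here both period and group differ, so the two effects have to be weighed against each other.
Si > Sr: relative to Sr, both the across-period and down-group shifts push Si's electronegativity up.
Se > Si: period and group pull opposite ways; the across-period shift dominates (2.55 vs 1.90).
For reference (Pauling): Si 1.90, Se 2.55, Sr 0.95.
So from highest to lowest: Se > Si > Sr.

Se > Si > Sr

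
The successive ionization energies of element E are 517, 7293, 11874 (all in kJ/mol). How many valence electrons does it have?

1

Look for the largest jump between consecutive ionization energies: IE2/IE1 ≈ 14.1, far larger than any earlier ratio.
That jump marks the point where a core electron is being removed. So the atom has 1 valence electron.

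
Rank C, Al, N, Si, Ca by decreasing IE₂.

N > C > Al > Si > Ca

IE_2 is the cost of taking one more electron from the +1 cation: C⁺ still has 3 valence electrons; Al⁺ still has 2 valence electrons; N⁺ still has 4 valence electrons; Si⁺ still has 3 valence electrons; Ca⁺ still has 1 valence electron.
All are still removing valence electrons, so compare the +1 ions as you would atoms: IE_2 generally rises across a period (higher Z_eff) and falls down a group (larger shell), subject to the usual subshell exceptions.
Valence configurations: C⁺ [He]2s²2p¹, Al⁺ [Ne]3s², N⁺ [He]2s²2p², Si⁺ [Ne]3s²3p¹, Ca⁺ [Ar]4s¹.
Si⁺ loses a lone 3p electron whereas Al⁺ must break into a filled 3s² pair, so IE_2(Al) > IE_2(Si) even though Si has the higher nuclear charge.
Tabulated IE_2 (kJ/mol): C 2353, Al 1817, N 2856, Si 1577, Ca 1145.
So the second ionization energies run Ca < Si < Al < C < N.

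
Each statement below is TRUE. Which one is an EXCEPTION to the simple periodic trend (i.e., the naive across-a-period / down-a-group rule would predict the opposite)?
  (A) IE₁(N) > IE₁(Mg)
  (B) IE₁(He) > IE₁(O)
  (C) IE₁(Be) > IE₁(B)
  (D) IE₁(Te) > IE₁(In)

(C)

The general trend: first ionization energy increases across a period and decreases down a group.
(A) N (period 2, group 15) vs Mg (period 3, group 2): the stated order agrees with the simple trend.
(B) He (period 1, group 18) vs O (period 2, group 16): the stated order agrees with the simple trend.
(C) Be (period 2, group 2) vs B (period 2, group 13): the stated order contradicts the simple trend.
(D) Te (period 5, group 16) vs In (period 5, group 13): the stated order agrees with the simple trend.
The exception is (C): removing B's lone 2p electron is easier than breaking Be's filled 2s².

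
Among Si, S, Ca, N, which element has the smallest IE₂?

Ca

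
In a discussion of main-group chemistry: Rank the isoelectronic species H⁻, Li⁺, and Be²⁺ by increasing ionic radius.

Be²⁺, Li⁺, H⁻

All of these have 2 electrons, so size is governed by nuclear charge alone: the more protons, the stronger the pull on the same electron cloud, and the smaller the ion.
Nuclear charges: Be²⁺ (Z=4), Li⁺ (Z=3), H⁻ (Z=1).
Smallest to largest: Be²⁺ < Li⁺ < H⁻.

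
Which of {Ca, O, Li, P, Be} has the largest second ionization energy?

Li

IE_2 is the cost of taking one more electron from the +1 cation: Ca⁺ still has 1 valence electron; O⁺ still has 5 valence electrons; Li⁺ is the bare [He] core; P⁺ still has 4 valence electrons; Be⁺ still has 1 valence electron.
Core electrons are held far more tightly than valence electrons, so Li tops the IE_2 order.
Valence configurations: Ca⁺ [Ar]4s¹, O⁺ [He]2s²2p³, P⁺ [Ne]3s²3p², Be⁺ [He]2s¹.
Tabulated IE_2 (kJ/mol): Ca 1145, O 3388, Li 7298, P 1907, Be 1757.
Overall IE_2 order: Ca < Be < P < O < Li.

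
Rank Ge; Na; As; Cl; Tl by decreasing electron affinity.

Cl, Ge, As, Na, Tl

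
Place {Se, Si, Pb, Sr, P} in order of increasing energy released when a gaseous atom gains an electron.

Sr, Pb, P, Si, Se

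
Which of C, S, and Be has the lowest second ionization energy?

IE_2 is the cost of taking one more electron from the +1 cation: C⁺ still has 3 valence electrons; S⁺ still has 5 valence electrons; Be⁺ still has 1 valence electron.
All are still removing valence electrons, so compare the +1 ions as you would atoms: IE_2 generally rises across a period (higher Z_eff) and falls down a group (larger shell), subject to the usual subshell exceptions.
Valence configurations: C⁺ [He]2s²2p¹, S⁺ [Ne]3s²3p³, Be⁺ [He]2s¹.
Approximate IE_2 values (kJ/mol): C 2353, S 2252, Be 1757.
Hence IE_2: Be < S < C.

Be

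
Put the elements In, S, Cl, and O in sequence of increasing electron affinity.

Atoms with high Z_eff and room in the valence shell (especially the halogens) have the most exothermic electron affinities.
These span different periods and groups, so the two trends combine.
O > In: relative to In, both the across-period and down-group shifts push O's electron affinity up.
S > O: this pair runs against the simple trend — see the exception note.
Cl > S: Cl lies to the right of S in period 3, so the across-period effect alone puts Cl higher.
Note the exception: S has a higher electron affinity than O, contrary to the simple trend — the compact 2p subshell of O repels the added electron more than S's larger 3p does.
For reference (kJ/mol): O 141, S 200, Cl 349, In 29.
So from lowest to highest: In < O < S < Cl.

In, O, S, Cl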